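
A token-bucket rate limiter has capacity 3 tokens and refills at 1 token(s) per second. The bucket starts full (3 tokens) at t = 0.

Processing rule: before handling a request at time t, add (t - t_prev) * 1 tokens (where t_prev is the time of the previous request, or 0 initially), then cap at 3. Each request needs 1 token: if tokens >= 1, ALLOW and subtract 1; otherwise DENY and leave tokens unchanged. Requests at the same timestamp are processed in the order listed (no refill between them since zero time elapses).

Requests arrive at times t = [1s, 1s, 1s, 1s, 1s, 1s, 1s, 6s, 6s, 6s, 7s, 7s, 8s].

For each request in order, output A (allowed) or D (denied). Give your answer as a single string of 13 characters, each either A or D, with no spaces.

Answer: AAADDDDAAAADA

Derivation:
Simulating step by step:
  req#1 t=1s: ALLOW
  req#2 t=1s: ALLOW
  req#3 t=1s: ALLOW
  req#4 t=1s: DENY
  req#5 t=1s: DENY
  req#6 t=1s: DENY
  req#7 t=1s: DENY
  req#8 t=6s: ALLOW
  req#9 t=6s: ALLOW
  req#10 t=6s: ALLOW
  req#11 t=7s: ALLOW
  req#12 t=7s: DENY
  req#13 t=8s: ALLOW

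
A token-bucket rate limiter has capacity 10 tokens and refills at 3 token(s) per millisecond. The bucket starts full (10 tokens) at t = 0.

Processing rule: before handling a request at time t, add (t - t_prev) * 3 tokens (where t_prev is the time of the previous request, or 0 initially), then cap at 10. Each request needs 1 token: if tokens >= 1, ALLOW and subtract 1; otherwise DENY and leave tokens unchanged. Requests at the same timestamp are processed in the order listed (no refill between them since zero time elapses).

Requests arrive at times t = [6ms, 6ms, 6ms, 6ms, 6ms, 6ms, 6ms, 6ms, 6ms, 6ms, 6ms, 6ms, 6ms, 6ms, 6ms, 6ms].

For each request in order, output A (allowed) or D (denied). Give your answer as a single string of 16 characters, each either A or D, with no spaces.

Simulating step by step:
  req#1 t=6ms: ALLOW
  req#2 t=6ms: ALLOW
  req#3 t=6ms: ALLOW
  req#4 t=6ms: ALLOW
  req#5 t=6ms: ALLOW
  req#6 t=6ms: ALLOW
  req#7 t=6ms: ALLOW
  req#8 t=6ms: ALLOW
  req#9 t=6ms: ALLOW
  req#10 t=6ms: ALLOW
  req#11 t=6ms: DENY
  req#12 t=6ms: DENY
  req#13 t=6ms: DENY
  req#14 t=6ms: DENY
  req#15 t=6ms: DENY
  req#16 t=6ms: DENY

Answer: AAAAAAAAAADDDDDD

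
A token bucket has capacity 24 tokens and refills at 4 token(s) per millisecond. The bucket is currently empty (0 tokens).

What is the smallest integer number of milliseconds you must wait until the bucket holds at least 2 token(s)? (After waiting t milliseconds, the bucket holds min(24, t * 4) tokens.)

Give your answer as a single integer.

Need t * 4 >= 2, so t >= 2/4.
Smallest integer t = ceil(2/4) = 1.

Answer: 1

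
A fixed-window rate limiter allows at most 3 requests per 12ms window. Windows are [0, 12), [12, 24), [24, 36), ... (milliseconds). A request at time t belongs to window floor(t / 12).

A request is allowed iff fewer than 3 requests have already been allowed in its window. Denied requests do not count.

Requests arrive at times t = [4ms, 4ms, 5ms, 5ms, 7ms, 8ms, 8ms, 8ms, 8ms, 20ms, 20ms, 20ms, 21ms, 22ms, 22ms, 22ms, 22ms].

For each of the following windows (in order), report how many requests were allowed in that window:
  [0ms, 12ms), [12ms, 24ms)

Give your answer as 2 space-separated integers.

Processing requests:
  req#1 t=4ms (window 0): ALLOW
  req#2 t=4ms (window 0): ALLOW
  req#3 t=5ms (window 0): ALLOW
  req#4 t=5ms (window 0): DENY
  req#5 t=7ms (window 0): DENY
  req#6 t=8ms (window 0): DENY
  req#7 t=8ms (window 0): DENY
  req#8 t=8ms (window 0): DENY
  req#9 t=8ms (window 0): DENY
  req#10 t=20ms (window 1): ALLOW
  req#11 t=20ms (window 1): ALLOW
  req#12 t=20ms (window 1): ALLOW
  req#13 t=21ms (window 1): DENY
  req#14 t=22ms (window 1): DENY
  req#15 t=22ms (window 1): DENY
  req#16 t=22ms (window 1): DENY
  req#17 t=22ms (window 1): DENY

Allowed counts by window: 3 3

Answer: 3 3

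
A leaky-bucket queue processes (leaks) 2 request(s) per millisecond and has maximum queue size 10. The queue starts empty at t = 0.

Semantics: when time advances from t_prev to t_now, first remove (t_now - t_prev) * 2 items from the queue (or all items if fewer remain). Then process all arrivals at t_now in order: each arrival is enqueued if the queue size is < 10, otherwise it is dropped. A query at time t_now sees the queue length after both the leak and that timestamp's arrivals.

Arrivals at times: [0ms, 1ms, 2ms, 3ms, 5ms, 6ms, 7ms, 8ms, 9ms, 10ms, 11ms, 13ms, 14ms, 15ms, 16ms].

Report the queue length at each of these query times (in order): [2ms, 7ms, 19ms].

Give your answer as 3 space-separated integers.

Queue lengths at query times:
  query t=2ms: backlog = 1
  query t=7ms: backlog = 1
  query t=19ms: backlog = 0

Answer: 1 1 0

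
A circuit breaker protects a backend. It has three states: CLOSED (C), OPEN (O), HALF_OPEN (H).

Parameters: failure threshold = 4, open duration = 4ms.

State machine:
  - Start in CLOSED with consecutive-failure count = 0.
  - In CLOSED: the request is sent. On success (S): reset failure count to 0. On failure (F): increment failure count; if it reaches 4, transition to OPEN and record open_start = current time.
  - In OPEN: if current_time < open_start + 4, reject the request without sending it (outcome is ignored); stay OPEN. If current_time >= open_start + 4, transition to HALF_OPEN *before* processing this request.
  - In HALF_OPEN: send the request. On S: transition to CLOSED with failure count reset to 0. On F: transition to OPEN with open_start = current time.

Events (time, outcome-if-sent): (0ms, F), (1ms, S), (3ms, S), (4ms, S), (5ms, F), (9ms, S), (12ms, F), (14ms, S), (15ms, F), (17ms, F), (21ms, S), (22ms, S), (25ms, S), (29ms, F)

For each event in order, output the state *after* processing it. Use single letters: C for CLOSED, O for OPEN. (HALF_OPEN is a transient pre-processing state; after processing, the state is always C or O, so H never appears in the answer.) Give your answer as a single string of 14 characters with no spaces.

Answer: CCCCCCCCCCCCCC

Derivation:
State after each event:
  event#1 t=0ms outcome=F: state=CLOSED
  event#2 t=1ms outcome=S: state=CLOSED
  event#3 t=3ms outcome=S: state=CLOSED
  event#4 t=4ms outcome=S: state=CLOSED
  event#5 t=5ms outcome=F: state=CLOSED
  event#6 t=9ms outcome=S: state=CLOSED
  event#7 t=12ms outcome=F: state=CLOSED
  event#8 t=14ms outcome=S: state=CLOSED
  event#9 t=15ms outcome=F: state=CLOSED
  event#10 t=17ms outcome=F: state=CLOSED
  event#11 t=21ms outcome=S: state=CLOSED
  event#12 t=22ms outcome=S: state=CLOSED
  event#13 t=25ms outcome=S: state=CLOSED
  event#14 t=29ms outcome=F: state=CLOSED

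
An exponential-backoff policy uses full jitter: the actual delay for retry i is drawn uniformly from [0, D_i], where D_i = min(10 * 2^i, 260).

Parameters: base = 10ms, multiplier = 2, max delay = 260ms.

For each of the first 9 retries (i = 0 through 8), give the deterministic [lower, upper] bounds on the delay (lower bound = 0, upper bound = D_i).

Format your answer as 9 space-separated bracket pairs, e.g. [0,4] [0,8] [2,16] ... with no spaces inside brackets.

Computing bounds per retry:
  i=0: D_i=min(10*2^0,260)=10, bounds=[0,10]
  i=1: D_i=min(10*2^1,260)=20, bounds=[0,20]
  i=2: D_i=min(10*2^2,260)=40, bounds=[0,40]
  i=3: D_i=min(10*2^3,260)=80, bounds=[0,80]
  i=4: D_i=min(10*2^4,260)=160, bounds=[0,160]
  i=5: D_i=min(10*2^5,260)=260, bounds=[0,260]
  i=6: D_i=min(10*2^6,260)=260, bounds=[0,260]
  i=7: D_i=min(10*2^7,260)=260, bounds=[0,260]
  i=8: D_i=min(10*2^8,260)=260, bounds=[0,260]

Answer: [0,10] [0,20] [0,40] [0,80] [0,160] [0,260] [0,260] [0,260] [0,260]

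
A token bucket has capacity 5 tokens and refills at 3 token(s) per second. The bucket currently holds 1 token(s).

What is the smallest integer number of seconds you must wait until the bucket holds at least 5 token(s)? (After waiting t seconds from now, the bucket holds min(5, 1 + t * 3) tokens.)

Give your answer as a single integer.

Answer: 2

Derivation:
Need 1 + t * 3 >= 5, so t >= 4/3.
Smallest integer t = ceil(4/3) = 2.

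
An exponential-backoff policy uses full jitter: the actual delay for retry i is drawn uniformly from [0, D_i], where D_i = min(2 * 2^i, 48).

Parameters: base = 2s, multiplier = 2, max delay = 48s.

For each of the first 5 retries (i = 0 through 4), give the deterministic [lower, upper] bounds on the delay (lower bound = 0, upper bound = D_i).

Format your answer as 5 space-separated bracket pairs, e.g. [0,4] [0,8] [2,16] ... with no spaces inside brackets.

Computing bounds per retry:
  i=0: D_i=min(2*2^0,48)=2, bounds=[0,2]
  i=1: D_i=min(2*2^1,48)=4, bounds=[0,4]
  i=2: D_i=min(2*2^2,48)=8, bounds=[0,8]
  i=3: D_i=min(2*2^3,48)=16, bounds=[0,16]
  i=4: D_i=min(2*2^4,48)=32, bounds=[0,32]

Answer: [0,2] [0,4] [0,8] [0,16] [0,32]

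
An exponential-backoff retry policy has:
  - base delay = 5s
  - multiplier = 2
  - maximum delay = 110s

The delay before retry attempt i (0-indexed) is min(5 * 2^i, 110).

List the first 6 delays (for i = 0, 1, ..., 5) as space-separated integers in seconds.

Computing each delay:
  i=0: min(5*2^0, 110) = 5
  i=1: min(5*2^1, 110) = 10
  i=2: min(5*2^2, 110) = 20
  i=3: min(5*2^3, 110) = 40
  i=4: min(5*2^4, 110) = 80
  i=5: min(5*2^5, 110) = 110

Answer: 5 10 20 40 80 110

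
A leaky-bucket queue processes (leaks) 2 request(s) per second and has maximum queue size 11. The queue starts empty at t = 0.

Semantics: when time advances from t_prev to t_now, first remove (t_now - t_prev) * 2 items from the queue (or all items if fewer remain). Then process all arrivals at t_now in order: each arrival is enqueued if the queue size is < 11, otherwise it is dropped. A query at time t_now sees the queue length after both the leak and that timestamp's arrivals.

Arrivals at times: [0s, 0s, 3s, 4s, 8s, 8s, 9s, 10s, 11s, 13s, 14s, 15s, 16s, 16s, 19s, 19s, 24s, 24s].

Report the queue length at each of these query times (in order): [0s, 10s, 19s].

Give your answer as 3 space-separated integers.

Answer: 2 1 2

Derivation:
Queue lengths at query times:
  query t=0s: backlog = 2
  query t=10s: backlog = 1
  query t=19s: backlog = 2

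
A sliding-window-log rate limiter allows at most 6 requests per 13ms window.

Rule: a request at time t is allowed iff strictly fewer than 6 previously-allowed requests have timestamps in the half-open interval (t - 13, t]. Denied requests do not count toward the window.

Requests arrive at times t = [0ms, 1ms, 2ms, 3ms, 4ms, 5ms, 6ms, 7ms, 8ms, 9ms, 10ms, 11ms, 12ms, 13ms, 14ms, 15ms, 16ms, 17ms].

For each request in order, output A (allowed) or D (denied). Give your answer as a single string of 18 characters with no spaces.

Tracking allowed requests in the window:
  req#1 t=0ms: ALLOW
  req#2 t=1ms: ALLOW
  req#3 t=2ms: ALLOW
  req#4 t=3ms: ALLOW
  req#5 t=4ms: ALLOW
  req#6 t=5ms: ALLOW
  req#7 t=6ms: DENY
  req#8 t=7ms: DENY
  req#9 t=8ms: DENY
  req#10 t=9ms: DENY
  req#11 t=10ms: DENY
  req#12 t=11ms: DENY
  req#13 t=12ms: DENY
  req#14 t=13ms: ALLOW
  req#15 t=14ms: ALLOW
  req#16 t=15ms: ALLOW
  req#17 t=16ms: ALLOW
  req#18 t=17ms: ALLOW

Answer: AAAAAADDDDDDDAAAAA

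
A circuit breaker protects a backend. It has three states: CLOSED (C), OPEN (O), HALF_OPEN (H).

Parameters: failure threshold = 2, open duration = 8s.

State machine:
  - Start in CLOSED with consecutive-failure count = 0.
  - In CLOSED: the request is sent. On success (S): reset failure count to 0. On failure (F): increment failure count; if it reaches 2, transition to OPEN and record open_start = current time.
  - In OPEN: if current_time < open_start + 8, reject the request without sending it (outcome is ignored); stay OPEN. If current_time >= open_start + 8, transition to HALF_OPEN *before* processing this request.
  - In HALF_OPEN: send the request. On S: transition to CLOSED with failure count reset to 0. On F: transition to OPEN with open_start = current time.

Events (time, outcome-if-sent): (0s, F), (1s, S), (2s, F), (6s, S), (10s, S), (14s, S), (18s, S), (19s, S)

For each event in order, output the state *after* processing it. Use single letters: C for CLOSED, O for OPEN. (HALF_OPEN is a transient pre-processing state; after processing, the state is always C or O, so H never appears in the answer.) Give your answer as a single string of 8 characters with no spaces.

State after each event:
  event#1 t=0s outcome=F: state=CLOSED
  event#2 t=1s outcome=S: state=CLOSED
  event#3 t=2s outcome=F: state=CLOSED
  event#4 t=6s outcome=S: state=CLOSED
  event#5 t=10s outcome=S: state=CLOSED
  event#6 t=14s outcome=S: state=CLOSED
  event#7 t=18s outcome=S: state=CLOSED
  event#8 t=19s outcome=S: state=CLOSED

Answer: CCCCCCCC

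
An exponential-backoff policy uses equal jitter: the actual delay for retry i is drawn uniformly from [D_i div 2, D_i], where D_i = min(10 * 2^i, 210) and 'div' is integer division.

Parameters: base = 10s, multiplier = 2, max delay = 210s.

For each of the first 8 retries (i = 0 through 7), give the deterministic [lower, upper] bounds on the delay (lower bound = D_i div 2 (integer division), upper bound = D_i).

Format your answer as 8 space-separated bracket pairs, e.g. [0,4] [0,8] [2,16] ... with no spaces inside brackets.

Answer: [5,10] [10,20] [20,40] [40,80] [80,160] [105,210] [105,210] [105,210]

Derivation:
Computing bounds per retry:
  i=0: D_i=min(10*2^0,210)=10, bounds=[5,10]
  i=1: D_i=min(10*2^1,210)=20, bounds=[10,20]
  i=2: D_i=min(10*2^2,210)=40, bounds=[20,40]
  i=3: D_i=min(10*2^3,210)=80, bounds=[40,80]
  i=4: D_i=min(10*2^4,210)=160, bounds=[80,160]
  i=5: D_i=min(10*2^5,210)=210, bounds=[105,210]
  i=6: D_i=min(10*2^6,210)=210, bounds=[105,210]
  i=7: D_i=min(10*2^7,210)=210, bounds=[105,210]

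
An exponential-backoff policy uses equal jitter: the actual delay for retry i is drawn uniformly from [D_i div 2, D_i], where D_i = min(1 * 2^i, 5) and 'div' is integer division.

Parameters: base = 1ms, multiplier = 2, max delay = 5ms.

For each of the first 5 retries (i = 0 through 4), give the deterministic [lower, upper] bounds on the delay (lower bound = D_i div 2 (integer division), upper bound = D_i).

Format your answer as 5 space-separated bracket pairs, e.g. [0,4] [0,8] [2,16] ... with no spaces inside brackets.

Computing bounds per retry:
  i=0: D_i=min(1*2^0,5)=1, bounds=[0,1]
  i=1: D_i=min(1*2^1,5)=2, bounds=[1,2]
  i=2: D_i=min(1*2^2,5)=4, bounds=[2,4]
  i=3: D_i=min(1*2^3,5)=5, bounds=[2,5]
  i=4: D_i=min(1*2^4,5)=5, bounds=[2,5]

Answer: [0,1] [1,2] [2,4] [2,5] [2,5]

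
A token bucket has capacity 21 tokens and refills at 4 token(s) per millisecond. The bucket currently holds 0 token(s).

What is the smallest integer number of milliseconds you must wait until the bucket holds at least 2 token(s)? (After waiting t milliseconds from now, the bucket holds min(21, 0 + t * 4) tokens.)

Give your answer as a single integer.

Answer: 1

Derivation:
Need 0 + t * 4 >= 2, so t >= 2/4.
Smallest integer t = ceil(2/4) = 1.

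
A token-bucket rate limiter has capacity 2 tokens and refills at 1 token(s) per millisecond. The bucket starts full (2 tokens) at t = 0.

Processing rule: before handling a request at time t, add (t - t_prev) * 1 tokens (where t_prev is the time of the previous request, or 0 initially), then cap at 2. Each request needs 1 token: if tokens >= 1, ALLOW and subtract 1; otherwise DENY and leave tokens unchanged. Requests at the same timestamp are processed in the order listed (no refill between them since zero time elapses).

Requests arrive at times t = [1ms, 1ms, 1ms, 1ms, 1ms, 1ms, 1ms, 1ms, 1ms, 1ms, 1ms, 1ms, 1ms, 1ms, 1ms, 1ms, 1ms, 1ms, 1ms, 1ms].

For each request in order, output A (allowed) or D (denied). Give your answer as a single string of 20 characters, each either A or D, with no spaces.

Simulating step by step:
  req#1 t=1ms: ALLOW
  req#2 t=1ms: ALLOW
  req#3 t=1ms: DENY
  req#4 t=1ms: DENY
  req#5 t=1ms: DENY
  req#6 t=1ms: DENY
  req#7 t=1ms: DENY
  req#8 t=1ms: DENY
  req#9 t=1ms: DENY
  req#10 t=1ms: DENY
  req#11 t=1ms: DENY
  req#12 t=1ms: DENY
  req#13 t=1ms: DENY
  req#14 t=1ms: DENY
  req#15 t=1ms: DENY
  req#16 t=1ms: DENY
  req#17 t=1ms: DENY
  req#18 t=1ms: DENY
  req#19 t=1ms: DENY
  req#20 t=1ms: DENY

Answer: AADDDDDDDDDDDDDDDDDD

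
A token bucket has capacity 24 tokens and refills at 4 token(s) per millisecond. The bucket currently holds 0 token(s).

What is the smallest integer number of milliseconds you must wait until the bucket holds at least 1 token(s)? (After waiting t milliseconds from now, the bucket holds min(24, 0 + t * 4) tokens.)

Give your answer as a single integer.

Answer: 1

Derivation:
Need 0 + t * 4 >= 1, so t >= 1/4.
Smallest integer t = ceil(1/4) = 1.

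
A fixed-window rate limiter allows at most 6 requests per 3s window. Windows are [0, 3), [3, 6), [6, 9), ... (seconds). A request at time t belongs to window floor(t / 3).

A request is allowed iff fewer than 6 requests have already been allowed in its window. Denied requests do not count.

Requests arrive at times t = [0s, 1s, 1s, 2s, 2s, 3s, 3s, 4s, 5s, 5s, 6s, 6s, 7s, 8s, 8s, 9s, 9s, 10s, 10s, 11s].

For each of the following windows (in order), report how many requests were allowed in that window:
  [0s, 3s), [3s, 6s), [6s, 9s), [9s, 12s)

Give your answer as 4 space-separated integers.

Processing requests:
  req#1 t=0s (window 0): ALLOW
  req#2 t=1s (window 0): ALLOW
  req#3 t=1s (window 0): ALLOW
  req#4 t=2s (window 0): ALLOW
  req#5 t=2s (window 0): ALLOW
  req#6 t=3s (window 1): ALLOW
  req#7 t=3s (window 1): ALLOW
  req#8 t=4s (window 1): ALLOW
  req#9 t=5s (window 1): ALLOW
  req#10 t=5s (window 1): ALLOW
  req#11 t=6s (window 2): ALLOW
  req#12 t=6s (window 2): ALLOW
  req#13 t=7s (window 2): ALLOW
  req#14 t=8s (window 2): ALLOW
  req#15 t=8s (window 2): ALLOW
  req#16 t=9s (window 3): ALLOW
  req#17 t=9s (window 3): ALLOW
  req#18 t=10s (window 3): ALLOW
  req#19 t=10s (window 3): ALLOW
  req#20 t=11s (window 3): ALLOW

Allowed counts by window: 5 5 5 5

Answer: 5 5 5 5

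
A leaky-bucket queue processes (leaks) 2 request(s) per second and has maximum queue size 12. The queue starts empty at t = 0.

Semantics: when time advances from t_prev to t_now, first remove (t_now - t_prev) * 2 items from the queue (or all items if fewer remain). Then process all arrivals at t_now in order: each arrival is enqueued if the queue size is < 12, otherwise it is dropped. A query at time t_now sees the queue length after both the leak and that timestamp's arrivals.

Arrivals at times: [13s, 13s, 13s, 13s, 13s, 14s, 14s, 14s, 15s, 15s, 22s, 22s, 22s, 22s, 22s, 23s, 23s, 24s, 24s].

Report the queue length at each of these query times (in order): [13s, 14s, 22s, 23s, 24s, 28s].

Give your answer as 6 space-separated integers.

Queue lengths at query times:
  query t=13s: backlog = 5
  query t=14s: backlog = 6
  query t=22s: backlog = 5
  query t=23s: backlog = 5
  query t=24s: backlog = 5
  query t=28s: backlog = 0

Answer: 5 6 5 5 5 0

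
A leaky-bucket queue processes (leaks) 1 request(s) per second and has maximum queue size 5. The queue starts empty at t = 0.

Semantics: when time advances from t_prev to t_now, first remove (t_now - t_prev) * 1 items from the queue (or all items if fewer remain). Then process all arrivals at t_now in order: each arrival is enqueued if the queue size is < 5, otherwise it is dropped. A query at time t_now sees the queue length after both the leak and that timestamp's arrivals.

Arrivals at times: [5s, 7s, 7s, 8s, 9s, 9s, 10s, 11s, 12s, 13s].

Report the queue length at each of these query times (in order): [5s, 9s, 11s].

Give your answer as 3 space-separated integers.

Queue lengths at query times:
  query t=5s: backlog = 1
  query t=9s: backlog = 3
  query t=11s: backlog = 3

Answer: 1 3 3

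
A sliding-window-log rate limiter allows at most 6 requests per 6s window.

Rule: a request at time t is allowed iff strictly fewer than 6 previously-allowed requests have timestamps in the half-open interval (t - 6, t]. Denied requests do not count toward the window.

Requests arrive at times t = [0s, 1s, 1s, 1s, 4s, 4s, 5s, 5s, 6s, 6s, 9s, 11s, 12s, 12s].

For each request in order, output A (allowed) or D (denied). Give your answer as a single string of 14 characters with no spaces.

Tracking allowed requests in the window:
  req#1 t=0s: ALLOW
  req#2 t=1s: ALLOW
  req#3 t=1s: ALLOW
  req#4 t=1s: ALLOW
  req#5 t=4s: ALLOW
  req#6 t=4s: ALLOW
  req#7 t=5s: DENY
  req#8 t=5s: DENY
  req#9 t=6s: ALLOW
  req#10 t=6s: DENY
  req#11 t=9s: ALLOW
  req#12 t=11s: ALLOW
  req#13 t=12s: ALLOW
  req#14 t=12s: ALLOW

Answer: AAAAAADDADAAAA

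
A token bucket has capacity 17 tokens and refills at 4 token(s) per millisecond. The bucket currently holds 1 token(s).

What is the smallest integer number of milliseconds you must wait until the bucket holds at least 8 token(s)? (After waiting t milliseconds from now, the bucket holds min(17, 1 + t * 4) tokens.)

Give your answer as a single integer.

Answer: 2

Derivation:
Need 1 + t * 4 >= 8, so t >= 7/4.
Smallest integer t = ceil(7/4) = 2.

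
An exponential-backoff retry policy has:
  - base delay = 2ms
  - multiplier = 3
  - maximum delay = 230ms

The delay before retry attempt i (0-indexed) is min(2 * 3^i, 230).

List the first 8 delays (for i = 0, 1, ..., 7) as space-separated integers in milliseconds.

Answer: 2 6 18 54 162 230 230 230

Derivation:
Computing each delay:
  i=0: min(2*3^0, 230) = 2
  i=1: min(2*3^1, 230) = 6
  i=2: min(2*3^2, 230) = 18
  i=3: min(2*3^3, 230) = 54
  i=4: min(2*3^4, 230) = 162
  i=5: min(2*3^5, 230) = 230
  i=6: min(2*3^6, 230) = 230
  i=7: min(2*3^7, 230) = 230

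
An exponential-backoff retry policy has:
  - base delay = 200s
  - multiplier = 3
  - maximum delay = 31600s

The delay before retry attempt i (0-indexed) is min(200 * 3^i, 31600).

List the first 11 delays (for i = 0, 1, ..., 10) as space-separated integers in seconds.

Answer: 200 600 1800 5400 16200 31600 31600 31600 31600 31600 31600

Derivation:
Computing each delay:
  i=0: min(200*3^0, 31600) = 200
  i=1: min(200*3^1, 31600) = 600
  i=2: min(200*3^2, 31600) = 1800
  i=3: min(200*3^3, 31600) = 5400
  i=4: min(200*3^4, 31600) = 16200
  i=5: min(200*3^5, 31600) = 31600
  i=6: min(200*3^6, 31600) = 31600
  i=7: min(200*3^7, 31600) = 31600
  i=8: min(200*3^8, 31600) = 31600
  i=9: min(200*3^9, 31600) = 31600
  i=10: min(200*3^10, 31600) = 31600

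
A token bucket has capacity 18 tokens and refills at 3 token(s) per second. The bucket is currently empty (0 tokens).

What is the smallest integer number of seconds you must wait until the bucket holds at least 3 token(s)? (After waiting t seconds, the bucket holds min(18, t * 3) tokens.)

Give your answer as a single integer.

Answer: 1

Derivation:
Need t * 3 >= 3, so t >= 3/3.
Smallest integer t = ceil(3/3) = 1.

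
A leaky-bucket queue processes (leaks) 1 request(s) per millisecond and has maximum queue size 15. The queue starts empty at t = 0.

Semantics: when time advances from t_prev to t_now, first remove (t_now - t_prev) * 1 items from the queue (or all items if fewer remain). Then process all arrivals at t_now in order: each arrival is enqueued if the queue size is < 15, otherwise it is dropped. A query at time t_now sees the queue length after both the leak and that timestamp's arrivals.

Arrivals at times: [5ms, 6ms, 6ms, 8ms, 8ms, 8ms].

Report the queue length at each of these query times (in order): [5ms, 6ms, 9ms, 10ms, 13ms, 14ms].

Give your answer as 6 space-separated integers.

Queue lengths at query times:
  query t=5ms: backlog = 1
  query t=6ms: backlog = 2
  query t=9ms: backlog = 2
  query t=10ms: backlog = 1
  query t=13ms: backlog = 0
  query t=14ms: backlog = 0

Answer: 1 2 2 1 0 0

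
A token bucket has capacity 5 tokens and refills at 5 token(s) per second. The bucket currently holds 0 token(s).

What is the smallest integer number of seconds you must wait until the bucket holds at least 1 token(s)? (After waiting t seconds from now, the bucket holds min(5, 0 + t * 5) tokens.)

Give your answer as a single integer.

Need 0 + t * 5 >= 1, so t >= 1/5.
Smallest integer t = ceil(1/5) = 1.

Answer: 1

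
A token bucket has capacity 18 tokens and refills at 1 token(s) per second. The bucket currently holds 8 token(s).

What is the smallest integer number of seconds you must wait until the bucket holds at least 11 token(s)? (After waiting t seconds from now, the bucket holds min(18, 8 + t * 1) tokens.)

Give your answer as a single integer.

Answer: 3

Derivation:
Need 8 + t * 1 >= 11, so t >= 3/1.
Smallest integer t = ceil(3/1) = 3.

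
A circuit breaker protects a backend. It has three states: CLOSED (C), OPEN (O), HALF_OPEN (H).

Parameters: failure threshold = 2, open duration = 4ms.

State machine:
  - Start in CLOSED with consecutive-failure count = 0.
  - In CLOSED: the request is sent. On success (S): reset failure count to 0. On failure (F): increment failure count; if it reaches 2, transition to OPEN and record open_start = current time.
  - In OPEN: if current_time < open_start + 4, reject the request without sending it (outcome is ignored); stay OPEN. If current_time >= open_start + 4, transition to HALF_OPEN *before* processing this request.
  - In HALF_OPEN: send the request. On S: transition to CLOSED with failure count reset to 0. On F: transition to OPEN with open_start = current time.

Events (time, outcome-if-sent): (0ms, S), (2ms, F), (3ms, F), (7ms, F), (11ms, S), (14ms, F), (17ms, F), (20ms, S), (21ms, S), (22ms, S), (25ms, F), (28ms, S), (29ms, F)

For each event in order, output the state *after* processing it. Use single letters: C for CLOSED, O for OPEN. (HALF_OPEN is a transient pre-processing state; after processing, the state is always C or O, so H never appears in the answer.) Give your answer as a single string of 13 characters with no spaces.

State after each event:
  event#1 t=0ms outcome=S: state=CLOSED
  event#2 t=2ms outcome=F: state=CLOSED
  event#3 t=3ms outcome=F: state=OPEN
  event#4 t=7ms outcome=F: state=OPEN
  event#5 t=11ms outcome=S: state=CLOSED
  event#6 t=14ms outcome=F: state=CLOSED
  event#7 t=17ms outcome=F: state=OPEN
  event#8 t=20ms outcome=S: state=OPEN
  event#9 t=21ms outcome=S: state=CLOSED
  event#10 t=22ms outcome=S: state=CLOSED
  event#11 t=25ms outcome=F: state=CLOSED
  event#12 t=28ms outcome=S: state=CLOSED
  event#13 t=29ms outcome=F: state=CLOSED

Answer: CCOOCCOOCCCCC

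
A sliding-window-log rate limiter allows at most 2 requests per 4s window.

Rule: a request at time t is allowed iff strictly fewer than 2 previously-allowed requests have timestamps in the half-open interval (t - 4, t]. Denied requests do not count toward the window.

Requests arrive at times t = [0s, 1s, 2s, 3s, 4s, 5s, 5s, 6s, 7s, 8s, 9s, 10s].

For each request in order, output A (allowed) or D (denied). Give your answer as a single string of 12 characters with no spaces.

Tracking allowed requests in the window:
  req#1 t=0s: ALLOW
  req#2 t=1s: ALLOW
  req#3 t=2s: DENY
  req#4 t=3s: DENY
  req#5 t=4s: ALLOW
  req#6 t=5s: ALLOW
  req#7 t=5s: DENY
  req#8 t=6s: DENY
  req#9 t=7s: DENY
  req#10 t=8s: ALLOW
  req#11 t=9s: ALLOW
  req#12 t=10s: DENY

Answer: AADDAADDDAAD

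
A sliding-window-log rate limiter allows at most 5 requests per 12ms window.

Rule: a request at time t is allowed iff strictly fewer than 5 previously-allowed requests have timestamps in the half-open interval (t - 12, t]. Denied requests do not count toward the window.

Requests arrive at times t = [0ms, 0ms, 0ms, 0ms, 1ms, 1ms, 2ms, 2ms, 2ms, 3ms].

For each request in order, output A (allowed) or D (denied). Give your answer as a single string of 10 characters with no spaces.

Tracking allowed requests in the window:
  req#1 t=0ms: ALLOW
  req#2 t=0ms: ALLOW
  req#3 t=0ms: ALLOW
  req#4 t=0ms: ALLOW
  req#5 t=1ms: ALLOW
  req#6 t=1ms: DENY
  req#7 t=2ms: DENY
  req#8 t=2ms: DENY
  req#9 t=2ms: DENY
  req#10 t=3ms: DENY

Answer: AAAAADDDDD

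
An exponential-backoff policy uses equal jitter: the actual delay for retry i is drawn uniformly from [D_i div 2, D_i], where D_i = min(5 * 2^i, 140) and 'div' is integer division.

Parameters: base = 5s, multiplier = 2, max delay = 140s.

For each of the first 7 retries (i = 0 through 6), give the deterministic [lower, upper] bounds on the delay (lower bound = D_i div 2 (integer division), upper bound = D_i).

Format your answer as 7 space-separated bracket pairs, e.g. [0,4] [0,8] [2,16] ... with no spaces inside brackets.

Computing bounds per retry:
  i=0: D_i=min(5*2^0,140)=5, bounds=[2,5]
  i=1: D_i=min(5*2^1,140)=10, bounds=[5,10]
  i=2: D_i=min(5*2^2,140)=20, bounds=[10,20]
  i=3: D_i=min(5*2^3,140)=40, bounds=[20,40]
  i=4: D_i=min(5*2^4,140)=80, bounds=[40,80]
  i=5: D_i=min(5*2^5,140)=140, bounds=[70,140]
  i=6: D_i=min(5*2^6,140)=140, bounds=[70,140]

Answer: [2,5] [5,10] [10,20] [20,40] [40,80] [70,140] [70,140]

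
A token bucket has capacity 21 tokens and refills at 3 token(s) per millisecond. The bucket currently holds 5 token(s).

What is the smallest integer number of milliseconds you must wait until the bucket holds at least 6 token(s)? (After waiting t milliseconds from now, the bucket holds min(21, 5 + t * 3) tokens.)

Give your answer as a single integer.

Need 5 + t * 3 >= 6, so t >= 1/3.
Smallest integer t = ceil(1/3) = 1.

Answer: 1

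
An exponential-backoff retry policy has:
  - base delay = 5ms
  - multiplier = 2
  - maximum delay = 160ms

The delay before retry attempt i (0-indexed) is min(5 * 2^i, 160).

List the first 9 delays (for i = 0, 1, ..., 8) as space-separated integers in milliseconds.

Computing each delay:
  i=0: min(5*2^0, 160) = 5
  i=1: min(5*2^1, 160) = 10
  i=2: min(5*2^2, 160) = 20
  i=3: min(5*2^3, 160) = 40
  i=4: min(5*2^4, 160) = 80
  i=5: min(5*2^5, 160) = 160
  i=6: min(5*2^6, 160) = 160
  i=7: min(5*2^7, 160) = 160
  i=8: min(5*2^8, 160) = 160

Answer: 5 10 20 40 80 160 160 160 160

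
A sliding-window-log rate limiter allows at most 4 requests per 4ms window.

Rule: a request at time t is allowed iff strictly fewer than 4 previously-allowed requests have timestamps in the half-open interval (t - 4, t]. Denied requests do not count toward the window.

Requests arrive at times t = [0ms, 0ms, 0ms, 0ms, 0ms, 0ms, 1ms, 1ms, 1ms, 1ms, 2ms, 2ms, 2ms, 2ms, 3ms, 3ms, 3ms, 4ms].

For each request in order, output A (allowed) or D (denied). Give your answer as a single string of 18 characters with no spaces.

Answer: AAAADDDDDDDDDDDDDA

Derivation:
Tracking allowed requests in the window:
  req#1 t=0ms: ALLOW
  req#2 t=0ms: ALLOW
  req#3 t=0ms: ALLOW
  req#4 t=0ms: ALLOW
  req#5 t=0ms: DENY
  req#6 t=0ms: DENY
  req#7 t=1ms: DENY
  req#8 t=1ms: DENY
  req#9 t=1ms: DENY
  req#10 t=1ms: DENY
  req#11 t=2ms: DENY
  req#12 t=2ms: DENY
  req#13 t=2ms: DENY
  req#14 t=2ms: DENY
  req#15 t=3ms: DENY
  req#16 t=3ms: DENY
  req#17 t=3ms: DENY
  req#18 t=4ms: ALLOW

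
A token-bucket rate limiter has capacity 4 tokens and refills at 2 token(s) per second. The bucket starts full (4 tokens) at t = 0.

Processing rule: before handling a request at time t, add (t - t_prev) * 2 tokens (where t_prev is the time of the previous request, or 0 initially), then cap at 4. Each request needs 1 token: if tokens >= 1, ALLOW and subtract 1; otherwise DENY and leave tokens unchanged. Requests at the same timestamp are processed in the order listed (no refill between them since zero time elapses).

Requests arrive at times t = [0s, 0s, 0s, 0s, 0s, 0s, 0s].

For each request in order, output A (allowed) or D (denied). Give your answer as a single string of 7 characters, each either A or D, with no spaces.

Answer: AAAADDD

Derivation:
Simulating step by step:
  req#1 t=0s: ALLOW
  req#2 t=0s: ALLOW
  req#3 t=0s: ALLOW
  req#4 t=0s: ALLOW
  req#5 t=0s: DENY
  req#6 t=0s: DENY
  req#7 t=0s: DENY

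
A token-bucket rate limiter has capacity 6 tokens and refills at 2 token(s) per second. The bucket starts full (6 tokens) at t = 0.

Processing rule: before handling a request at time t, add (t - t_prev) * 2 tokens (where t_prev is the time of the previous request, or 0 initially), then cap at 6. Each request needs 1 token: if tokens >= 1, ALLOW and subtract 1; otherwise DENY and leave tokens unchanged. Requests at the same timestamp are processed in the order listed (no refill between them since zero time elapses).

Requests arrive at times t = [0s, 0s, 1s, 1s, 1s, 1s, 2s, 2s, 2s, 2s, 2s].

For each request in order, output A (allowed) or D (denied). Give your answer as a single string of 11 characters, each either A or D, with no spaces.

Answer: AAAAAAAAAAD

Derivation:
Simulating step by step:
  req#1 t=0s: ALLOW
  req#2 t=0s: ALLOW
  req#3 t=1s: ALLOW
  req#4 t=1s: ALLOW
  req#5 t=1s: ALLOW
  req#6 t=1s: ALLOW
  req#7 t=2s: ALLOW
  req#8 t=2s: ALLOW
  req#9 t=2s: ALLOW
  req#10 t=2s: ALLOW
  req#11 t=2s: DENY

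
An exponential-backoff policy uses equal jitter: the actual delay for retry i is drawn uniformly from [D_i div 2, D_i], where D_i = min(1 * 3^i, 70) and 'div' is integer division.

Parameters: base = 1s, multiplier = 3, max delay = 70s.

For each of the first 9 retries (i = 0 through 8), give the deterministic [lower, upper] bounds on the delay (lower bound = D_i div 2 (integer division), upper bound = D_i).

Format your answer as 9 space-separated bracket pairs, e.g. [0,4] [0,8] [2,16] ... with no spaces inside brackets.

Answer: [0,1] [1,3] [4,9] [13,27] [35,70] [35,70] [35,70] [35,70] [35,70]

Derivation:
Computing bounds per retry:
  i=0: D_i=min(1*3^0,70)=1, bounds=[0,1]
  i=1: D_i=min(1*3^1,70)=3, bounds=[1,3]
  i=2: D_i=min(1*3^2,70)=9, bounds=[4,9]
  i=3: D_i=min(1*3^3,70)=27, bounds=[13,27]
  i=4: D_i=min(1*3^4,70)=70, bounds=[35,70]
  i=5: D_i=min(1*3^5,70)=70, bounds=[35,70]
  i=6: D_i=min(1*3^6,70)=70, bounds=[35,70]
  i=7: D_i=min(1*3^7,70)=70, bounds=[35,70]
  i=8: D_i=min(1*3^8,70)=70, bounds=[35,70]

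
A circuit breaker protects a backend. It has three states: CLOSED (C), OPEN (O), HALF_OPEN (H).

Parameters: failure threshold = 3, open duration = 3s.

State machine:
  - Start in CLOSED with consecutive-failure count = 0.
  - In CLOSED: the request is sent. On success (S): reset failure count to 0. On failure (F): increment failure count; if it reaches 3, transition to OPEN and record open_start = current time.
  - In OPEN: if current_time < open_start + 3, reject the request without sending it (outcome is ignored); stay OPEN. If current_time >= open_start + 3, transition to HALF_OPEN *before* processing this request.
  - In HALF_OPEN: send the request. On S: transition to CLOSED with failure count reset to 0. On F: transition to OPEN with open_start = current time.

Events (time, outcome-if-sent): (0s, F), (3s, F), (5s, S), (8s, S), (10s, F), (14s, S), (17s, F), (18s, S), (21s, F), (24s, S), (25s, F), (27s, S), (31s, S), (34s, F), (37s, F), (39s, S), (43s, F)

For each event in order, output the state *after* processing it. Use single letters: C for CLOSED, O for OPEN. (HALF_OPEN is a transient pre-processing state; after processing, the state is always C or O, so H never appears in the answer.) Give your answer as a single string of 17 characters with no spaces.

State after each event:
  event#1 t=0s outcome=F: state=CLOSED
  event#2 t=3s outcome=F: state=CLOSED
  event#3 t=5s outcome=S: state=CLOSED
  event#4 t=8s outcome=S: state=CLOSED
  event#5 t=10s outcome=F: state=CLOSED
  event#6 t=14s outcome=S: state=CLOSED
  event#7 t=17s outcome=F: state=CLOSED
  event#8 t=18s outcome=S: state=CLOSED
  event#9 t=21s outcome=F: state=CLOSED
  event#10 t=24s outcome=S: state=CLOSED
  event#11 t=25s outcome=F: state=CLOSED
  event#12 t=27s outcome=S: state=CLOSED
  event#13 t=31s outcome=S: state=CLOSED
  event#14 t=34s outcome=F: state=CLOSED
  event#15 t=37s outcome=F: state=CLOSED
  event#16 t=39s outcome=S: state=CLOSED
  event#17 t=43s outcome=F: state=CLOSED

Answer: CCCCCCCCCCCCCCCCC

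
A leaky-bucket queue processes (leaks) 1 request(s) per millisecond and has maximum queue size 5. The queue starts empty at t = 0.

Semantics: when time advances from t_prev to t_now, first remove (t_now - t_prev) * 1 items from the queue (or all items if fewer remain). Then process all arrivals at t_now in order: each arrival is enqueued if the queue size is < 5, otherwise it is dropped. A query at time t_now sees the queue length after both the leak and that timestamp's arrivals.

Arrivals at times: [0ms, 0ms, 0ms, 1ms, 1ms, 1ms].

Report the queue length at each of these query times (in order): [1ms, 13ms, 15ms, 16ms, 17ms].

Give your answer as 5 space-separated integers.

Queue lengths at query times:
  query t=1ms: backlog = 5
  query t=13ms: backlog = 0
  query t=15ms: backlog = 0
  query t=16ms: backlog = 0
  query t=17ms: backlog = 0

Answer: 5 0 0 0 0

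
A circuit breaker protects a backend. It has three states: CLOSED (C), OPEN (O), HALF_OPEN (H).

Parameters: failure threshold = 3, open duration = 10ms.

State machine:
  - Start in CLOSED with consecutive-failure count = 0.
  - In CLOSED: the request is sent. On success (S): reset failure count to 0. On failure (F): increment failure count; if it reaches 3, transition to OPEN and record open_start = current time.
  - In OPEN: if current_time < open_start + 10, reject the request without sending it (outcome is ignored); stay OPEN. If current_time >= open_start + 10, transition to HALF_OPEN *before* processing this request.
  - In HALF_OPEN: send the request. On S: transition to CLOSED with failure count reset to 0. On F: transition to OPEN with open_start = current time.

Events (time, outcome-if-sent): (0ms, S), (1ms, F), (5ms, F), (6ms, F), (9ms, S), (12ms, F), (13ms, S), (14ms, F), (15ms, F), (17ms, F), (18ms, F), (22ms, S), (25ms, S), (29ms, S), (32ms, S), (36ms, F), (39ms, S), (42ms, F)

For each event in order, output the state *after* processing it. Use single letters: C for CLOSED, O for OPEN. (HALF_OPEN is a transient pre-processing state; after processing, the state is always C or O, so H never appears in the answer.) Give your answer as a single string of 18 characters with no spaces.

State after each event:
  event#1 t=0ms outcome=S: state=CLOSED
  event#2 t=1ms outcome=F: state=CLOSED
  event#3 t=5ms outcome=F: state=CLOSED
  event#4 t=6ms outcome=F: state=OPEN
  event#5 t=9ms outcome=S: state=OPEN
  event#6 t=12ms outcome=F: state=OPEN
  event#7 t=13ms outcome=S: state=OPEN
  event#8 t=14ms outcome=F: state=OPEN
  event#9 t=15ms outcome=F: state=OPEN
  event#10 t=17ms outcome=F: state=OPEN
  event#11 t=18ms outcome=F: state=OPEN
  event#12 t=22ms outcome=S: state=OPEN
  event#13 t=25ms outcome=S: state=OPEN
  event#14 t=29ms outcome=S: state=CLOSED
  event#15 t=32ms outcome=S: state=CLOSED
  event#16 t=36ms outcome=F: state=CLOSED
  event#17 t=39ms outcome=S: state=CLOSED
  event#18 t=42ms outcome=F: state=CLOSED

Answer: CCCOOOOOOOOOOCCCCC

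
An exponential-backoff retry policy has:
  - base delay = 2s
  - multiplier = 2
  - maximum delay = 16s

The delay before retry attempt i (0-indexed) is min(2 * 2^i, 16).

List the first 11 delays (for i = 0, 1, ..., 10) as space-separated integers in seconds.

Computing each delay:
  i=0: min(2*2^0, 16) = 2
  i=1: min(2*2^1, 16) = 4
  i=2: min(2*2^2, 16) = 8
  i=3: min(2*2^3, 16) = 16
  i=4: min(2*2^4, 16) = 16
  i=5: min(2*2^5, 16) = 16
  i=6: min(2*2^6, 16) = 16
  i=7: min(2*2^7, 16) = 16
  i=8: min(2*2^8, 16) = 16
  i=9: min(2*2^9, 16) = 16
  i=10: min(2*2^10, 16) = 16

Answer: 2 4 8 16 16 16 16 16 16 16 16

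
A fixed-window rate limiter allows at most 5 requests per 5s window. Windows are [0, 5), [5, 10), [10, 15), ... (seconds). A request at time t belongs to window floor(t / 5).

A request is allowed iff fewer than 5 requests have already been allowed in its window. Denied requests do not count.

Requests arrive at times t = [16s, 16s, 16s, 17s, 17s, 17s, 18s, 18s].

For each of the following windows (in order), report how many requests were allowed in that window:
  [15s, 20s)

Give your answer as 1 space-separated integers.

Answer: 5

Derivation:
Processing requests:
  req#1 t=16s (window 3): ALLOW
  req#2 t=16s (window 3): ALLOW
  req#3 t=16s (window 3): ALLOW
  req#4 t=17s (window 3): ALLOW
  req#5 t=17s (window 3): ALLOW
  req#6 t=17s (window 3): DENY
  req#7 t=18s (window 3): DENY
  req#8 t=18s (window 3): DENY

Allowed counts by window: 5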